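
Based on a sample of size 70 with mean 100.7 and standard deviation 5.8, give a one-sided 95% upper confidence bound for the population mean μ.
μ ≤ 101.86

Upper bound (one-sided):
t* = 1.667 (one-sided for 95%)
Upper bound = x̄ + t* · s/√n = 100.7 + 1.667 · 5.8/√70 = 101.86

We are 95% confident that μ ≤ 101.86.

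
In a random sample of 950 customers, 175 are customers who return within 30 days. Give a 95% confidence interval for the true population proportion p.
(0.160, 0.209)

Proportion CI:
p̂ = 175/950 = 0.18421
SE = √(p̂(1-p̂)/n) = √(0.18421 · 0.81579 / 950) = 0.01258

z* = 1.960
Margin = z* · SE = 1.960 · 0.01258 = 0.0247

CI: 0.18421 ± 0.0247 = (0.160, 0.209)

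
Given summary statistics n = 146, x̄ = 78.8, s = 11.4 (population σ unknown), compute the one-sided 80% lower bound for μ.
μ ≥ 78.00

Lower bound (one-sided):
t* = 0.844 (one-sided for 80%)
Lower bound = x̄ - t* · s/√n = 78.8 - 0.844 · 11.4/√146 = 78.00

We are 80% confident that μ ≥ 78.00.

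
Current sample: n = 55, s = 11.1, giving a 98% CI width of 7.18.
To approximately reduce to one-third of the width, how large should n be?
n ≈ 495

CI width ∝ 1/√n
To reduce width by factor 3, need √n to grow by 3 → need 3² = 9 times as many samples.

Current: n = 55, width = 7.18
New: n = 495, width ≈ 2.33

Width reduced by factor of 7.18/2.33 = 3.08.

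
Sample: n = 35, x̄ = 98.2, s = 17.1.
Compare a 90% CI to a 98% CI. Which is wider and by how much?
98% CI is wider by 4.33

df = 34
90% CI: t* = 1.691, (93.31, 103.09), width = 2 · t* · s/√n = 9.78
98% CI: t* = 2.441, (91.14, 105.26), width = 2 · t* · s/√n = 14.11

The 98% CI is wider by 14.11 - 9.78 = 4.33.
Higher confidence requires a wider interval.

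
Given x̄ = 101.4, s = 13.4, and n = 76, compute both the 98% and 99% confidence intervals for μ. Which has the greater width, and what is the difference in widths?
99% CI is wider by 0.82

df = 75
98% CI: t* = 2.377, (97.75, 105.05), width = 2 · t* · s/√n = 7.31
99% CI: t* = 2.643, (97.34, 105.46), width = 2 · t* · s/√n = 8.13

The 99% CI is wider by 8.13 - 7.31 = 0.82.
Higher confidence requires a wider interval.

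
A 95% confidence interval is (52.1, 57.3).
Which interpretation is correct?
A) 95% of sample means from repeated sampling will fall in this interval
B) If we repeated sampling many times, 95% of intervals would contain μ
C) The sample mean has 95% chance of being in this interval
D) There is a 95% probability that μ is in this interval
B

A) Wrong — coverage applies to intervals containing μ, not to future x̄ values.
B) Correct — this is the frequentist long-run coverage interpretation.
C) Wrong — x̄ is observed and sits in the interval by construction.
D) Wrong — μ is fixed; the randomness lives in the interval, not in μ.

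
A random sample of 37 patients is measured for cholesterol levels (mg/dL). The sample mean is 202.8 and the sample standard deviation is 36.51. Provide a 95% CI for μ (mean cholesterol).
(190.63, 214.97)

t-interval (σ unknown):
df = n - 1 = 36
t* = 2.028 for 95% confidence

Margin of error = t* · s/√n = 2.028 · 36.51/√37 = 12.17

CI: (190.63, 214.97)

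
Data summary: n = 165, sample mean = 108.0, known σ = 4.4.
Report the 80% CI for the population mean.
(107.56, 108.44)

z-interval (σ known):
z* = 1.282 for 80% confidence

Margin of error = z* · σ/√n = 1.282 · 4.4/√165 = 0.44

CI: (108.0 - 0.44, 108.0 + 0.44) = (107.56, 108.44)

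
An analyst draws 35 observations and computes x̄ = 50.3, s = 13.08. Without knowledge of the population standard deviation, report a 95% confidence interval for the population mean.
(45.81, 54.79)

t-interval (σ unknown):
df = n - 1 = 34
t* = 2.032 for 95% confidence

Margin of error = t* · s/√n = 2.032 · 13.08/√35 = 4.49

CI: (45.81, 54.79)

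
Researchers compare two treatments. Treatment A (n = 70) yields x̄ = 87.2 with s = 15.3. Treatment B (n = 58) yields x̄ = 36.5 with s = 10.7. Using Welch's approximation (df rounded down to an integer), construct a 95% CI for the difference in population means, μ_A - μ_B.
(46.13, 55.27)

Difference: x̄₁ - x̄₂ = 50.70
SE = √(s₁²/n₁ + s₂²/n₂) = √(15.3²/70 + 10.7²/58) = 2.3061
df = 122.73 → 122 (Welch–Satterthwaite, rounded down)
t* = 1.980

CI: 50.70 ± 1.980 · 2.3061 = 50.70 ± 4.57 = (46.13, 55.27)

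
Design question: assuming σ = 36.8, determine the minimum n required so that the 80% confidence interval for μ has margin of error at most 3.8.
n ≥ 155

For margin E ≤ 3.8:
n ≥ (z* · σ / E)²
n ≥ (1.282 · 36.8 / 3.8)²
n ≥ 154.14

Minimum n = 155 (rounding up)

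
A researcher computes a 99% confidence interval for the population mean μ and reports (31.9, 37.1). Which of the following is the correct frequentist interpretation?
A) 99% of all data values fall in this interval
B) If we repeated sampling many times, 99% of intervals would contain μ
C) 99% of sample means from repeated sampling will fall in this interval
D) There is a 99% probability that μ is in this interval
B

A) Wrong — a CI is about the parameter μ, not individual data values.
B) Correct — this is the frequentist long-run coverage interpretation.
C) Wrong — coverage applies to intervals containing μ, not to future x̄ values.
D) Wrong — μ is fixed; the randomness lives in the interval, not in μ.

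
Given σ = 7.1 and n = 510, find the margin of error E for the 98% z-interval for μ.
Margin of error = 0.73

Margin of error = z* · σ/√n
= 2.326 · 7.1/√510
= 2.326 · 7.1/22.5832
= 0.73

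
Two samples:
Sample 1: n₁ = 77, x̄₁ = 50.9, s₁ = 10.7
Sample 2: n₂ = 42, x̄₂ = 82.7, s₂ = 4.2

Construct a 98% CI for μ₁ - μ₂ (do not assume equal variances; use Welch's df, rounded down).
(-35.06, -28.54)

Difference: x̄₁ - x̄₂ = -31.80
SE = √(s₁²/n₁ + s₂²/n₂) = √(10.7²/77 + 4.2²/42) = 1.3809
df = 108.89 → 108 (Welch–Satterthwaite, rounded down)
t* = 2.361

CI: -31.80 ± 2.361 · 1.3809 = -31.80 ± 3.26 = (-35.06, -28.54)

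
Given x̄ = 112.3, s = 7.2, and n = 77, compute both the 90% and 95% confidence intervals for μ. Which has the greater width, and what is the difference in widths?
95% CI is wider by 0.54

df = 76
90% CI: t* = 1.665, (110.93, 113.67), width = 2 · t* · s/√n = 2.73
95% CI: t* = 1.992, (110.67, 113.93), width = 2 · t* · s/√n = 3.27

The 95% CI is wider by 3.27 - 2.73 = 0.54.
Higher confidence requires a wider interval.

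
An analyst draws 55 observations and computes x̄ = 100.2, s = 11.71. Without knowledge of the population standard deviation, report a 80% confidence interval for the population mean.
(98.15, 102.25)

t-interval (σ unknown):
df = n - 1 = 54
t* = 1.297 for 80% confidence

Margin of error = t* · s/√n = 1.297 · 11.71/√55 = 2.05

CI: (98.15, 102.25)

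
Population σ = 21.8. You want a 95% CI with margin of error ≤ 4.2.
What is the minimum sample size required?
n ≥ 104

For margin E ≤ 4.2:
n ≥ (z* · σ / E)²
n ≥ (1.960 · 21.8 / 4.2)²
n ≥ 103.50

Minimum n = 104 (rounding up)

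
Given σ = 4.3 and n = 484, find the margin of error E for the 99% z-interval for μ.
Margin of error = 0.50

Margin of error = z* · σ/√n
= 2.576 · 4.3/√484
= 2.576 · 4.3/22.0000
= 0.50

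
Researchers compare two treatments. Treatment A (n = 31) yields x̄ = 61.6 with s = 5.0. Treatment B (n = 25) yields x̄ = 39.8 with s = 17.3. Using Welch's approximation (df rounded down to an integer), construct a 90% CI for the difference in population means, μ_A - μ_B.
(15.71, 27.89)

Difference: x̄₁ - x̄₂ = 21.80
SE = √(s₁²/n₁ + s₂²/n₂) = √(5.0²/31 + 17.3²/25) = 3.5746
df = 27.24 → 27 (Welch–Satterthwaite, rounded down)
t* = 1.703

CI: 21.80 ± 1.703 · 3.5746 = 21.80 ± 6.09 = (15.71, 27.89)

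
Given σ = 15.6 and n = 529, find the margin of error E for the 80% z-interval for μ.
Margin of error = 0.87

Margin of error = z* · σ/√n
= 1.282 · 15.6/√529
= 1.282 · 15.6/23.0000
= 0.87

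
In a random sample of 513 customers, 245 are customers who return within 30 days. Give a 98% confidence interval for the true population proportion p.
(0.426, 0.529)

Proportion CI:
p̂ = 245/513 = 0.47758
SE = √(p̂(1-p̂)/n) = √(0.47758 · 0.52242 / 513) = 0.02205

z* = 2.326
Margin = z* · SE = 2.326 · 0.02205 = 0.0513

CI: 0.47758 ± 0.0513 = (0.426, 0.529)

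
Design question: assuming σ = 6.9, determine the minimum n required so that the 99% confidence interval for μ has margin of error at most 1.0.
n ≥ 316

For margin E ≤ 1.0:
n ≥ (z* · σ / E)²
n ≥ (2.576 · 6.9 / 1.0)²
n ≥ 315.93

Minimum n = 316 (rounding up)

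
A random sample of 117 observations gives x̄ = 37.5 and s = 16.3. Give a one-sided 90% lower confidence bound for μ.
μ ≥ 35.56

Lower bound (one-sided):
t* = 1.289 (one-sided for 90%)
Lower bound = x̄ - t* · s/√n = 37.5 - 1.289 · 16.3/√117 = 35.56

We are 90% confident that μ ≥ 35.56.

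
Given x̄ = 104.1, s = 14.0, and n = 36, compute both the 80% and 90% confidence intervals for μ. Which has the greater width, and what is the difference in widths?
90% CI is wider by 1.80

df = 35
80% CI: t* = 1.306, (101.05, 107.15), width = 2 · t* · s/√n = 6.09
90% CI: t* = 1.690, (100.16, 108.04), width = 2 · t* · s/√n = 7.89

The 90% CI is wider by 7.89 - 6.09 = 1.80.
Higher confidence requires a wider interval.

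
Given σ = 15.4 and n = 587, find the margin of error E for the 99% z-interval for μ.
Margin of error = 1.64

Margin of error = z* · σ/√n
= 2.576 · 15.4/√587
= 2.576 · 15.4/24.2281
= 1.64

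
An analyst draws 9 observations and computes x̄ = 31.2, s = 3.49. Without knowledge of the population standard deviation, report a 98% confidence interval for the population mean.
(27.83, 34.57)

t-interval (σ unknown):
df = n - 1 = 8
t* = 2.896 for 98% confidence

Margin of error = t* · s/√n = 2.896 · 3.49/√9 = 3.37

CI: (27.83, 34.57)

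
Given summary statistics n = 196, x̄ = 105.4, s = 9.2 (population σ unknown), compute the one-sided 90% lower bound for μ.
μ ≥ 104.55

Lower bound (one-sided):
t* = 1.286 (one-sided for 90%)
Lower bound = x̄ - t* · s/√n = 105.4 - 1.286 · 9.2/√196 = 104.55

We are 90% confident that μ ≥ 104.55.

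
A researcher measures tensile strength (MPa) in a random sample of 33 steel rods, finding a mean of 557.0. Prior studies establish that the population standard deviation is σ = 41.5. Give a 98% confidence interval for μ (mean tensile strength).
(540.20, 573.80)

z-interval (σ known):
z* = 2.326 for 98% confidence

Margin of error = z* · σ/√n = 2.326 · 41.5/√33 = 16.80

CI: (557.0 - 16.80, 557.0 + 16.80) = (540.20, 573.80)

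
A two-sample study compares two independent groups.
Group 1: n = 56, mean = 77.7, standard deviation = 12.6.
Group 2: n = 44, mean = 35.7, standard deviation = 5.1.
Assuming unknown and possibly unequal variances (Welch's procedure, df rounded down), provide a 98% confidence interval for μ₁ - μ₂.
(37.60, 46.40)

Difference: x̄₁ - x̄₂ = 42.00
SE = √(s₁²/n₁ + s₂²/n₂) = √(12.6²/56 + 5.1²/44) = 1.8510
df = 76.10 → 76 (Welch–Satterthwaite, rounded down)
t* = 2.376

CI: 42.00 ± 2.376 · 1.8510 = 42.00 ± 4.40 = (37.60, 46.40)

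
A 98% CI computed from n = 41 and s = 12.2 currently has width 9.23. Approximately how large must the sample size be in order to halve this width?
n ≈ 164

CI width ∝ 1/√n
To reduce width by factor 2, need √n to grow by 2 → need 2² = 4 times as many samples.

Current: n = 41, width = 9.23
New: n = 164, width ≈ 4.48

Width reduced by factor of 9.23/4.48 = 2.06.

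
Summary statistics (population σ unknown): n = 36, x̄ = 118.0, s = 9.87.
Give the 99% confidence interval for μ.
(113.52, 122.48)

t-interval (σ unknown):
df = n - 1 = 35
t* = 2.724 for 99% confidence

Margin of error = t* · s/√n = 2.724 · 9.87/√36 = 4.48

CI: (113.52, 122.48)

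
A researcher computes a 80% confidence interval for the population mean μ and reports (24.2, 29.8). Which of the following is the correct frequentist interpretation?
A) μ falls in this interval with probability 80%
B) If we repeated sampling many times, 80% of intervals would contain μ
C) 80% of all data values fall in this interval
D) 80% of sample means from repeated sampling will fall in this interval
B

A) Wrong — μ is fixed; the randomness lives in the interval, not in μ.
B) Correct — this is the frequentist long-run coverage interpretation.
C) Wrong — a CI is about the parameter μ, not individual data values.
D) Wrong — coverage applies to intervals containing μ, not to future x̄ values.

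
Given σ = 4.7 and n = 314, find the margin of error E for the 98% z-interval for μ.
Margin of error = 0.62

Margin of error = z* · σ/√n
= 2.326 · 4.7/√314
= 2.326 · 4.7/17.7200
= 0.62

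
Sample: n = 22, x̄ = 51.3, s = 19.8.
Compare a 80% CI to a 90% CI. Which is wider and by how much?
90% CI is wider by 3.36

df = 21
80% CI: t* = 1.323, (45.72, 56.88), width = 2 · t* · s/√n = 11.17
90% CI: t* = 1.721, (44.04, 58.56), width = 2 · t* · s/√n = 14.53

The 90% CI is wider by 14.53 - 11.17 = 3.36.
Higher confidence requires a wider interval.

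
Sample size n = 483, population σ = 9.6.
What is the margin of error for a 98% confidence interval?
Margin of error = 1.02

Margin of error = z* · σ/√n
= 2.326 · 9.6/√483
= 2.326 · 9.6/21.9773
= 1.02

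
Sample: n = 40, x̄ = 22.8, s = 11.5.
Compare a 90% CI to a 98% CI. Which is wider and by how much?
98% CI is wider by 2.69

df = 39
90% CI: t* = 1.685, (19.74, 25.86), width = 2 · t* · s/√n = 6.13
98% CI: t* = 2.426, (18.39, 27.21), width = 2 · t* · s/√n = 8.82

The 98% CI is wider by 8.82 - 6.13 = 2.69.
Higher confidence requires a wider interval.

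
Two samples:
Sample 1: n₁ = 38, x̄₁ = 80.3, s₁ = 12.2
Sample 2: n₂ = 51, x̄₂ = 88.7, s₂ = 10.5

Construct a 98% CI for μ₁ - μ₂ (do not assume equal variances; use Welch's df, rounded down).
(-14.27, -2.53)

Difference: x̄₁ - x̄₂ = -8.40
SE = √(s₁²/n₁ + s₂²/n₂) = √(12.2²/38 + 10.5²/51) = 2.4655
df = 72.72 → 72 (Welch–Satterthwaite, rounded down)
t* = 2.379

CI: -8.40 ± 2.379 · 2.4655 = -8.40 ± 5.87 = (-14.27, -2.53)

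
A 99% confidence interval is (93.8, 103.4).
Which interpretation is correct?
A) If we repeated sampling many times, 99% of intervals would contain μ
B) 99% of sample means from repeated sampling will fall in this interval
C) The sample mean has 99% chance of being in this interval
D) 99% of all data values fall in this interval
A

A) Correct — this is the frequentist long-run coverage interpretation.
B) Wrong — coverage applies to intervals containing μ, not to future x̄ values.
C) Wrong — x̄ is observed and sits in the interval by construction.
D) Wrong — a CI is about the parameter μ, not individual data values.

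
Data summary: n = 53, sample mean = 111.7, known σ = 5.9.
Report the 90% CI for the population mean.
(110.37, 113.03)

z-interval (σ known):
z* = 1.645 for 90% confidence

Margin of error = z* · σ/√n = 1.645 · 5.9/√53 = 1.33

CI: (111.7 - 1.33, 111.7 + 1.33) = (110.37, 113.03)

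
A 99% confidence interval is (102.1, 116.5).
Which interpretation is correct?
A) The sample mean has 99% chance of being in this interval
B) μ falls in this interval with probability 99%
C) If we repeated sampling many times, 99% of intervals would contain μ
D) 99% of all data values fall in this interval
C

A) Wrong — x̄ is observed and sits in the interval by construction.
B) Wrong — μ is fixed; the randomness lives in the interval, not in μ.
C) Correct — this is the frequentist long-run coverage interpretation.
D) Wrong — a CI is about the parameter μ, not individual data values.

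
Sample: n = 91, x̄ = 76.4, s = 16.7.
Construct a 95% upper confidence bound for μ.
μ ≤ 79.31

Upper bound (one-sided):
t* = 1.662 (one-sided for 95%)
Upper bound = x̄ + t* · s/√n = 76.4 + 1.662 · 16.7/√91 = 79.31

We are 95% confident that μ ≤ 79.31.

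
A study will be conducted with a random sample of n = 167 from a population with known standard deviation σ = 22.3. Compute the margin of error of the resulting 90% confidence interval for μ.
Margin of error = 2.84

Margin of error = z* · σ/√n
= 1.645 · 22.3/√167
= 1.645 · 22.3/12.9228
= 2.84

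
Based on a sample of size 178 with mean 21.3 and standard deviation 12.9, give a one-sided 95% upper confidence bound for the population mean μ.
μ ≤ 22.90

Upper bound (one-sided):
t* = 1.654 (one-sided for 95%)
Upper bound = x̄ + t* · s/√n = 21.3 + 1.654 · 12.9/√178 = 22.90

We are 95% confident that μ ≤ 22.90.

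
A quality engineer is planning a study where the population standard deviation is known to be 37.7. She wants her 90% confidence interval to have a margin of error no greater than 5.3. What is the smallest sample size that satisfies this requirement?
n ≥ 137

For margin E ≤ 5.3:
n ≥ (z* · σ / E)²
n ≥ (1.645 · 37.7 / 5.3)²
n ≥ 136.92

Minimum n = 137 (rounding up)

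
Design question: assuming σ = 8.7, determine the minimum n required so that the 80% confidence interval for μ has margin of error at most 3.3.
n ≥ 12

For margin E ≤ 3.3:
n ≥ (z* · σ / E)²
n ≥ (1.282 · 8.7 / 3.3)²
n ≥ 11.42

Minimum n = 12 (rounding up)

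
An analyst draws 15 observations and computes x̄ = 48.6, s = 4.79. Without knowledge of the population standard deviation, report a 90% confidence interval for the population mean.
(46.42, 50.78)

t-interval (σ unknown):
df = n - 1 = 14
t* = 1.761 for 90% confidence

Margin of error = t* · s/√n = 1.761 · 4.79/√15 = 2.18

CI: (46.42, 50.78)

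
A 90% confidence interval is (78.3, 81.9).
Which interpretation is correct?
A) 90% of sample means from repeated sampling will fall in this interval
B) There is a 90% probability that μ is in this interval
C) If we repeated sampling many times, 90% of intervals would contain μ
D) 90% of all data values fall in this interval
C

A) Wrong — coverage applies to intervals containing μ, not to future x̄ values.
B) Wrong — μ is fixed; the randomness lives in the interval, not in μ.
C) Correct — this is the frequentist long-run coverage interpretation.
D) Wrong — a CI is about the parameter μ, not individual data values.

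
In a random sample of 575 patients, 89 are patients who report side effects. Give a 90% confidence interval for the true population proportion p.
(0.130, 0.180)

Proportion CI:
p̂ = 89/575 = 0.15478
SE = √(p̂(1-p̂)/n) = √(0.15478 · 0.84522 / 575) = 0.01508

z* = 1.645
Margin = z* · SE = 1.645 · 0.01508 = 0.0248

CI: 0.15478 ± 0.0248 = (0.130, 0.180)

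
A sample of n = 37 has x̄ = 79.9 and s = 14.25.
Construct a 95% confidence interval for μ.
(75.15, 84.65)

t-interval (σ unknown):
df = n - 1 = 36
t* = 2.028 for 95% confidence

Margin of error = t* · s/√n = 2.028 · 14.25/√37 = 4.75

CI: (75.15, 84.65)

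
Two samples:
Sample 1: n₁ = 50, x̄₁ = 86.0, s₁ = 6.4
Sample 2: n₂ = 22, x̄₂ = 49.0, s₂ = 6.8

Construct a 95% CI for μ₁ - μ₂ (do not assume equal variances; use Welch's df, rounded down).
(33.54, 40.46)

Difference: x̄₁ - x̄₂ = 37.00
SE = √(s₁²/n₁ + s₂²/n₂) = √(6.4²/50 + 6.8²/22) = 1.7091
df = 38.08 → 38 (Welch–Satterthwaite, rounded down)
t* = 2.024

CI: 37.00 ± 2.024 · 1.7091 = 37.00 ± 3.46 = (33.54, 40.46)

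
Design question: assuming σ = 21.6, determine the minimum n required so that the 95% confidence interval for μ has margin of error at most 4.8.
n ≥ 78

For margin E ≤ 4.8:
n ≥ (z* · σ / E)²
n ≥ (1.960 · 21.6 / 4.8)²
n ≥ 77.79

Minimum n = 78 (rounding up)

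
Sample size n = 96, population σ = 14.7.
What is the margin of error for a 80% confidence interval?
Margin of error = 1.92

Margin of error = z* · σ/√n
= 1.282 · 14.7/√96
= 1.282 · 14.7/9.7980
= 1.92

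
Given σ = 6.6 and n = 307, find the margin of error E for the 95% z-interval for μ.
Margin of error = 0.74

Margin of error = z* · σ/√n
= 1.960 · 6.6/√307
= 1.960 · 6.6/17.5214
= 0.74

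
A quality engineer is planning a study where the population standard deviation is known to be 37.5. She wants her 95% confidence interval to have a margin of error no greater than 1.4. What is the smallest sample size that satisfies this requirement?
n ≥ 2757

For margin E ≤ 1.4:
n ≥ (z* · σ / E)²
n ≥ (1.960 · 37.5 / 1.4)²
n ≥ 2756.25

Minimum n = 2757 (rounding up)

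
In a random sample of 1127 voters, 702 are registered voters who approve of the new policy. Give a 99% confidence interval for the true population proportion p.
(0.586, 0.660)

Proportion CI:
p̂ = 702/1127 = 0.62289
SE = √(p̂(1-p̂)/n) = √(0.62289 · 0.37711 / 1127) = 0.01444

z* = 2.576
Margin = z* · SE = 2.576 · 0.01444 = 0.0372

CI: 0.62289 ± 0.0372 = (0.586, 0.660)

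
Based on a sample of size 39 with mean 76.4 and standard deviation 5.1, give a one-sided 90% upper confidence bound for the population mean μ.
μ ≤ 77.46

Upper bound (one-sided):
t* = 1.304 (one-sided for 90%)
Upper bound = x̄ + t* · s/√n = 76.4 + 1.304 · 5.1/√39 = 77.46

We are 90% confident that μ ≤ 77.46.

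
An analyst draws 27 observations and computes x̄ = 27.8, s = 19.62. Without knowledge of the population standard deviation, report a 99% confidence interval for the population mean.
(17.31, 38.29)

t-interval (σ unknown):
df = n - 1 = 26
t* = 2.779 for 99% confidence

Margin of error = t* · s/√n = 2.779 · 19.62/√27 = 10.49

CI: (17.31, 38.29)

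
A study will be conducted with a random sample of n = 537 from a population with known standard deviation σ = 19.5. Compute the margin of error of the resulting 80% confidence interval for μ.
Margin of error = 1.08

Margin of error = z* · σ/√n
= 1.282 · 19.5/√537
= 1.282 · 19.5/23.1733
= 1.08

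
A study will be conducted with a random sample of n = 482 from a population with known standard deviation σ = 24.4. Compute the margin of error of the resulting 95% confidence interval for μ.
Margin of error = 2.18

Margin of error = z* · σ/√n
= 1.960 · 24.4/√482
= 1.960 · 24.4/21.9545
= 2.18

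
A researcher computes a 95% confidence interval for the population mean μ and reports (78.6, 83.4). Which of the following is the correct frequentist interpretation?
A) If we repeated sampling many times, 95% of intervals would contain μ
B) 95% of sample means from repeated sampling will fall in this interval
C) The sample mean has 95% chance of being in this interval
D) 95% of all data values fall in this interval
A

A) Correct — this is the frequentist long-run coverage interpretation.
B) Wrong — coverage applies to intervals containing μ, not to future x̄ values.
C) Wrong — x̄ is observed and sits in the interval by construction.
D) Wrong — a CI is about the parameter μ, not individual data values.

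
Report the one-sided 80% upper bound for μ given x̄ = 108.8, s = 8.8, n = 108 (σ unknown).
μ ≤ 109.52

Upper bound (one-sided):
t* = 0.845 (one-sided for 80%)
Upper bound = x̄ + t* · s/√n = 108.8 + 0.845 · 8.8/√108 = 109.52

We are 80% confident that μ ≤ 109.52.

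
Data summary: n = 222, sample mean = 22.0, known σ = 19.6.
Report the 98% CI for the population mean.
(18.94, 25.06)

z-interval (σ known):
z* = 2.326 for 98% confidence

Margin of error = z* · σ/√n = 2.326 · 19.6/√222 = 3.06

CI: (22.0 - 3.06, 22.0 + 3.06) = (18.94, 25.06)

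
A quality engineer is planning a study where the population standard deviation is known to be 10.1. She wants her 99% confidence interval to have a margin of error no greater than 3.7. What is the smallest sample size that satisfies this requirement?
n ≥ 50

For margin E ≤ 3.7:
n ≥ (z* · σ / E)²
n ≥ (2.576 · 10.1 / 3.7)²
n ≥ 49.45

Minimum n = 50 (rounding up)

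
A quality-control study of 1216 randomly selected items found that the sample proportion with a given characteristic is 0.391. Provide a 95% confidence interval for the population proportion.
(0.364, 0.418)

Proportion CI:
SE = √(p̂(1-p̂)/n) = √(0.391 · 0.609 / 1216) = 0.01399

z* = 1.960
Margin = z* · SE = 1.960 · 0.01399 = 0.0274

CI: 0.391 ± 0.0274 = (0.364, 0.418)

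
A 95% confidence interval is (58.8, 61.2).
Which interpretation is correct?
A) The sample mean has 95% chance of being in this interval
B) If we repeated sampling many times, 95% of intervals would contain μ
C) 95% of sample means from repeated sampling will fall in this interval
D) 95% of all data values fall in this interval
B

A) Wrong — x̄ is observed and sits in the interval by construction.
B) Correct — this is the frequentist long-run coverage interpretation.
C) Wrong — coverage applies to intervals containing μ, not to future x̄ values.
D) Wrong — a CI is about the parameter μ, not individual data values.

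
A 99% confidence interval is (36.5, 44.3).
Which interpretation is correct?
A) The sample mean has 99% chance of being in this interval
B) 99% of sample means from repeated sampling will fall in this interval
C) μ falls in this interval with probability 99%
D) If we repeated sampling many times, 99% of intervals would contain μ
D

A) Wrong — x̄ is observed and sits in the interval by construction.
B) Wrong — coverage applies to intervals containing μ, not to future x̄ values.
C) Wrong — μ is fixed; the randomness lives in the interval, not in μ.
D) Correct — this is the frequentist long-run coverage interpretation.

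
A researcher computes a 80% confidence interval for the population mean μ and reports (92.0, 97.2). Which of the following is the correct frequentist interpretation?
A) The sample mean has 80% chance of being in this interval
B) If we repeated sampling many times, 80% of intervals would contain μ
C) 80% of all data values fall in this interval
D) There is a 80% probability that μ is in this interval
B

A) Wrong — x̄ is observed and sits in the interval by construction.
B) Correct — this is the frequentist long-run coverage interpretation.
C) Wrong — a CI is about the parameter μ, not individual data values.
D) Wrong — μ is fixed; the randomness lives in the interval, not in μ.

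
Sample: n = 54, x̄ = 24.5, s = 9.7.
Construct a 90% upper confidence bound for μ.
μ ≤ 26.21

Upper bound (one-sided):
t* = 1.298 (one-sided for 90%)
Upper bound = x̄ + t* · s/√n = 24.5 + 1.298 · 9.7/√54 = 26.21

We are 90% confident that μ ≤ 26.21.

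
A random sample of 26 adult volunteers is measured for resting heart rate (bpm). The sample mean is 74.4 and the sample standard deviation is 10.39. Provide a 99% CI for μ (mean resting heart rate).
(68.72, 80.08)

t-interval (σ unknown):
df = n - 1 = 25
t* = 2.787 for 99% confidence

Margin of error = t* · s/√n = 2.787 · 10.39/√26 = 5.68

CI: (68.72, 80.08)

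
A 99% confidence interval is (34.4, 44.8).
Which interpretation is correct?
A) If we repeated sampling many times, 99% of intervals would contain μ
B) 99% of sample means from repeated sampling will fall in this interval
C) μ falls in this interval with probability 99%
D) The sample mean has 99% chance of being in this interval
A

A) Correct — this is the frequentist long-run coverage interpretation.
B) Wrong — coverage applies to intervals containing μ, not to future x̄ values.
C) Wrong — μ is fixed; the randomness lives in the interval, not in μ.
D) Wrong — x̄ is observed and sits in the interval by construction.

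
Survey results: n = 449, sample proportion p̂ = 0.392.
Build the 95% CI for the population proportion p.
(0.347, 0.437)

Proportion CI:
SE = √(p̂(1-p̂)/n) = √(0.392 · 0.608 / 449) = 0.02304

z* = 1.960
Margin = z* · SE = 1.960 · 0.02304 = 0.0452

CI: 0.392 ± 0.0452 = (0.347, 0.437)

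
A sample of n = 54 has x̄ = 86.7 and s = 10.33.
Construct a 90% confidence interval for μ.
(84.35, 89.05)

t-interval (σ unknown):
df = n - 1 = 53
t* = 1.674 for 90% confidence

Margin of error = t* · s/√n = 1.674 · 10.33/√54 = 2.35

CI: (84.35, 89.05)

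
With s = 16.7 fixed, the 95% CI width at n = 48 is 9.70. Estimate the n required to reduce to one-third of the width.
n ≈ 432

CI width ∝ 1/√n
To reduce width by factor 3, need √n to grow by 3 → need 3² = 9 times as many samples.

Current: n = 48, width = 9.70
New: n = 432, width ≈ 3.16

Width reduced by factor of 9.70/3.16 = 3.07.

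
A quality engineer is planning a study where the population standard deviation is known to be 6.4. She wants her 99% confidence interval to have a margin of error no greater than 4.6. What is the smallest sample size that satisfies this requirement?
n ≥ 13

For margin E ≤ 4.6:
n ≥ (z* · σ / E)²
n ≥ (2.576 · 6.4 / 4.6)²
n ≥ 12.85

Minimum n = 13 (rounding up)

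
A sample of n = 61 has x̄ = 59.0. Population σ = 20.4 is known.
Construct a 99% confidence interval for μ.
(52.27, 65.73)

z-interval (σ known):
z* = 2.576 for 99% confidence

Margin of error = z* · σ/√n = 2.576 · 20.4/√61 = 6.73

CI: (59.0 - 6.73, 59.0 + 6.73) = (52.27, 65.73)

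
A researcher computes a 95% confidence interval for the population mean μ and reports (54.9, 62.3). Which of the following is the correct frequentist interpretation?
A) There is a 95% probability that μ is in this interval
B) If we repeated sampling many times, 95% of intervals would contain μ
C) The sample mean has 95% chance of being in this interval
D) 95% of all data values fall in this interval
B

A) Wrong — μ is fixed; the randomness lives in the interval, not in μ.
B) Correct — this is the frequentist long-run coverage interpretation.
C) Wrong — x̄ is observed and sits in the interval by construction.
D) Wrong — a CI is about the parameter μ, not individual data values.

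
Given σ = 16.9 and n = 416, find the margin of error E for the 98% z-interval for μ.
Margin of error = 1.93

Margin of error = z* · σ/√n
= 2.326 · 16.9/√416
= 2.326 · 16.9/20.3961
= 1.93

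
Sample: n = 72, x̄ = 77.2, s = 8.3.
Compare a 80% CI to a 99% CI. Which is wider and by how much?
99% CI is wider by 2.65

df = 71
80% CI: t* = 1.294, (75.93, 78.47), width = 2 · t* · s/√n = 2.53
99% CI: t* = 2.647, (74.61, 79.79), width = 2 · t* · s/√n = 5.18

The 99% CI is wider by 5.18 - 2.53 = 2.65.
Higher confidence requires a wider interval.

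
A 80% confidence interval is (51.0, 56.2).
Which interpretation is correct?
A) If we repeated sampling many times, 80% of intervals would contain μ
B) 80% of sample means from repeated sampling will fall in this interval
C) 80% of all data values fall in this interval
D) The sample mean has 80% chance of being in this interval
A

A) Correct — this is the frequentist long-run coverage interpretation.
B) Wrong — coverage applies to intervals containing μ, not to future x̄ values.
C) Wrong — a CI is about the parameter μ, not individual data values.
D) Wrong — x̄ is observed and sits in the interval by construction.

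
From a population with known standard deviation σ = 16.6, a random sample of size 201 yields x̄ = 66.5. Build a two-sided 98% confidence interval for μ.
(63.78, 69.22)

z-interval (σ known):
z* = 2.326 for 98% confidence

Margin of error = z* · σ/√n = 2.326 · 16.6/√201 = 2.72

CI: (66.5 - 2.72, 66.5 + 2.72) = (63.78, 69.22)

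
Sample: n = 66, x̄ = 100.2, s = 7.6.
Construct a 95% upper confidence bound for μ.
μ ≤ 101.76

Upper bound (one-sided):
t* = 1.669 (one-sided for 95%)
Upper bound = x̄ + t* · s/√n = 100.2 + 1.669 · 7.6/√66 = 101.76

We are 95% confident that μ ≤ 101.76.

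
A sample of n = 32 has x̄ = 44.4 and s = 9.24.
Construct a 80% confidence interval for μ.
(42.26, 46.54)

t-interval (σ unknown):
df = n - 1 = 31
t* = 1.309 for 80% confidence

Margin of error = t* · s/√n = 1.309 · 9.24/√32 = 2.14

CI: (42.26, 46.54)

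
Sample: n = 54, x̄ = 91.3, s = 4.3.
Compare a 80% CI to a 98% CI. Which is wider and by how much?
98% CI is wider by 1.29

df = 53
80% CI: t* = 1.298, (90.54, 92.06), width = 2 · t* · s/√n = 1.52
98% CI: t* = 2.399, (89.90, 92.70), width = 2 · t* · s/√n = 2.81

The 98% CI is wider by 2.81 - 1.52 = 1.29.
Higher confidence requires a wider interval.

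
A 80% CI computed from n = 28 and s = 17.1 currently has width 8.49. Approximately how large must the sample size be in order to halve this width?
n ≈ 112

CI width ∝ 1/√n
To reduce width by factor 2, need √n to grow by 2 → need 2² = 4 times as many samples.

Current: n = 28, width = 8.49
New: n = 112, width ≈ 4.17

Width reduced by factor of 8.49/4.17 = 2.04.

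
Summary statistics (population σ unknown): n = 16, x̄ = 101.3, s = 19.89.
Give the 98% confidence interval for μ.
(88.36, 114.24)

t-interval (σ unknown):
df = n - 1 = 15
t* = 2.602 for 98% confidence

Margin of error = t* · s/√n = 2.602 · 19.89/√16 = 12.94

CI: (88.36, 114.24)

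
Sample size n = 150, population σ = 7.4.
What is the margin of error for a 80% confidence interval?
Margin of error = 0.77

Margin of error = z* · σ/√n
= 1.282 · 7.4/√150
= 1.282 · 7.4/12.2474
= 0.77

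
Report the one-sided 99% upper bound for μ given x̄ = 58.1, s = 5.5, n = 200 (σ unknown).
μ ≤ 59.01

Upper bound (one-sided):
t* = 2.345 (one-sided for 99%)
Upper bound = x̄ + t* · s/√n = 58.1 + 2.345 · 5.5/√200 = 59.01

We are 99% confident that μ ≤ 59.01.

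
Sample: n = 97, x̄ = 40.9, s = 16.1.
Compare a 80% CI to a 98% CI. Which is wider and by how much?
98% CI is wider by 3.52

df = 96
80% CI: t* = 1.290, (38.79, 43.01), width = 2 · t* · s/√n = 4.22
98% CI: t* = 2.366, (37.03, 44.77), width = 2 · t* · s/√n = 7.74

The 98% CI is wider by 7.74 - 4.22 = 3.52.
Higher confidence requires a wider interval.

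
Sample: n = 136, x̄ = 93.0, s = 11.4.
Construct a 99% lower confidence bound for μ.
μ ≥ 90.70

Lower bound (one-sided):
t* = 2.354 (one-sided for 99%)
Lower bound = x̄ - t* · s/√n = 93.0 - 2.354 · 11.4/√136 = 90.70

We are 99% confident that μ ≥ 90.70.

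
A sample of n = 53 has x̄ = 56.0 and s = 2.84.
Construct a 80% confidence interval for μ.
(55.49, 56.51)

t-interval (σ unknown):
df = n - 1 = 52
t* = 1.298 for 80% confidence

Margin of error = t* · s/√n = 1.298 · 2.84/√53 = 0.51

CI: (55.49, 56.51)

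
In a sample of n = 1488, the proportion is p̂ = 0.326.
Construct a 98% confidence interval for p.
(0.298, 0.354)

Proportion CI:
SE = √(p̂(1-p̂)/n) = √(0.326 · 0.674 / 1488) = 0.01215

z* = 2.326
Margin = z* · SE = 2.326 · 0.01215 = 0.0283

CI: 0.326 ± 0.0283 = (0.298, 0.354)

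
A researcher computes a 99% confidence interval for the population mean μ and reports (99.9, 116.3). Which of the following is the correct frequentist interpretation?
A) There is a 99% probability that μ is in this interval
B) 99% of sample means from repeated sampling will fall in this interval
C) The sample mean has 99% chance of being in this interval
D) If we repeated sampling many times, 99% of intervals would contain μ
D

A) Wrong — μ is fixed; the randomness lives in the interval, not in μ.
B) Wrong — coverage applies to intervals containing μ, not to future x̄ values.
C) Wrong — x̄ is observed and sits in the interval by construction.
D) Correct — this is the frequentist long-run coverage interpretation.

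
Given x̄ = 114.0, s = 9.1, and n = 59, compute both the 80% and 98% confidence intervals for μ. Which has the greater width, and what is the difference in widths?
98% CI is wider by 2.60

df = 58
80% CI: t* = 1.296, (112.46, 115.54), width = 2 · t* · s/√n = 3.07
98% CI: t* = 2.392, (111.17, 116.83), width = 2 · t* · s/√n = 5.67

The 98% CI is wider by 5.67 - 3.07 = 2.60.
Higher confidence requires a wider interval.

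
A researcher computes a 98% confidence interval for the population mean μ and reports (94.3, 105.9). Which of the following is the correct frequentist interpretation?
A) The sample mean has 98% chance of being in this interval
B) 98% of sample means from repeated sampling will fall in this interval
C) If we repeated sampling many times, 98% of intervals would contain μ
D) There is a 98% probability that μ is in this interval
C

A) Wrong — x̄ is observed and sits in the interval by construction.
B) Wrong — coverage applies to intervals containing μ, not to future x̄ values.
C) Correct — this is the frequentist long-run coverage interpretation.
D) Wrong — μ is fixed; the randomness lives in the interval, not in μ.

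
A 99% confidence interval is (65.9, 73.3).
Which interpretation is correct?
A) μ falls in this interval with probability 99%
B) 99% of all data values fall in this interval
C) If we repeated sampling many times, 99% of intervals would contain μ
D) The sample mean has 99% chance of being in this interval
C

A) Wrong — μ is fixed; the randomness lives in the interval, not in μ.
B) Wrong — a CI is about the parameter μ, not individual data values.
C) Correct — this is the frequentist long-run coverage interpretation.
D) Wrong — x̄ is observed and sits in the interval by construction.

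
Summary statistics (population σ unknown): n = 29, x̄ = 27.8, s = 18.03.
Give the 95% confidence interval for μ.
(20.94, 34.66)

t-interval (σ unknown):
df = n - 1 = 28
t* = 2.048 for 95% confidence

Margin of error = t* · s/√n = 2.048 · 18.03/√29 = 6.86

CI: (20.94, 34.66)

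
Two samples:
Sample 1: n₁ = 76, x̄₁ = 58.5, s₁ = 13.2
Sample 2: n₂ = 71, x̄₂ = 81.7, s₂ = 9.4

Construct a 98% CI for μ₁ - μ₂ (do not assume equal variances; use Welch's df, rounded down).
(-27.63, -18.77)

Difference: x̄₁ - x̄₂ = -23.20
SE = √(s₁²/n₁ + s₂²/n₂) = √(13.2²/76 + 9.4²/71) = 1.8807
df = 135.69 → 135 (Welch–Satterthwaite, rounded down)
t* = 2.354

CI: -23.20 ± 2.354 · 1.8807 = -23.20 ± 4.43 = (-27.63, -18.77)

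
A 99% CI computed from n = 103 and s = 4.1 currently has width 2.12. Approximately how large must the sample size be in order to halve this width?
n ≈ 412

CI width ∝ 1/√n
To reduce width by factor 2, need √n to grow by 2 → need 2² = 4 times as many samples.

Current: n = 103, width = 2.12
New: n = 412, width ≈ 1.05

Width reduced by factor of 2.12/1.05 = 2.02.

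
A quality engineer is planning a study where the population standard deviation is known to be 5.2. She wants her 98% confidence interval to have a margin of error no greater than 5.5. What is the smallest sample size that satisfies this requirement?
n ≥ 5

For margin E ≤ 5.5:
n ≥ (z* · σ / E)²
n ≥ (2.326 · 5.2 / 5.5)²
n ≥ 4.84

Minimum n = 5 (rounding up)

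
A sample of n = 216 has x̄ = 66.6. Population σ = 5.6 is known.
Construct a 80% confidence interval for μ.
(66.11, 67.09)

z-interval (σ known):
z* = 1.282 for 80% confidence

Margin of error = z* · σ/√n = 1.282 · 5.6/√216 = 0.49

CI: (66.6 - 0.49, 66.6 + 0.49) = (66.11, 67.09)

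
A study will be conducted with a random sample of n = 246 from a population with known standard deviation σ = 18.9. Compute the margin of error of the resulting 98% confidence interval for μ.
Margin of error = 2.80

Margin of error = z* · σ/√n
= 2.326 · 18.9/√246
= 2.326 · 18.9/15.6844
= 2.80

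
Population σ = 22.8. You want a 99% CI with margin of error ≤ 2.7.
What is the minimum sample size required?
n ≥ 474

For margin E ≤ 2.7:
n ≥ (z* · σ / E)²
n ≥ (2.576 · 22.8 / 2.7)²
n ≥ 473.19

Minimum n = 474 (rounding up)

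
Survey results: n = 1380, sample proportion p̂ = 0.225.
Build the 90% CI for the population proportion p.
(0.207, 0.243)

Proportion CI:
SE = √(p̂(1-p̂)/n) = √(0.225 · 0.775 / 1380) = 0.01124

z* = 1.645
Margin = z* · SE = 1.645 · 0.01124 = 0.0185

CI: 0.225 ± 0.0185 = (0.207, 0.243)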